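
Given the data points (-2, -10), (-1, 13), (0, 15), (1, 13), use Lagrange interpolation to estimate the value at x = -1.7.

Lagrange interpolation formula:
P(x) = Σ yᵢ × Lᵢ(x)
where Lᵢ(x) = Π_{j≠i} (x - xⱼ)/(xᵢ - xⱼ)

L_0(-1.7) = (-1.7 - (-1))/(-2 - (-1)) × (-1.7 - 0)/(-2 - 0) × (-1.7 - 1)/(-2 - 1) = 0.535500
L_1(-1.7) = (-1.7 - (-2))/(-1 - (-2)) × (-1.7 - 0)/(-1 - 0) × (-1.7 - 1)/(-1 - 1) = 0.688500
L_2(-1.7) = (-1.7 - (-2))/(0 - (-2)) × (-1.7 - (-1))/(0 - (-1)) × (-1.7 - 1)/(0 - 1) = -0.283500
L_3(-1.7) = (-1.7 - (-2))/(1 - (-2)) × (-1.7 - (-1))/(1 - (-1)) × (-1.7 - 0)/(1 - 0) = 0.059500

P(-1.7) = (-10)×L_0(-1.7) + 13×L_1(-1.7) + 15×L_2(-1.7) + 13×L_3(-1.7)
P(-1.7) = 0.116500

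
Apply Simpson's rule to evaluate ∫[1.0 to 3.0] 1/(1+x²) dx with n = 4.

f(x) = 1/(1+x²)
a = 1.0, b = 3.0, n = 4
h = (b - a)/n = 0.500000

Simpson's rule: (h/3)[f(x₀) + 4f(x₁) + 2f(x₂) + ... + f(xₙ)]

x_0 = 1.0000, f(x_0) = 0.500000, coefficient = 1
x_1 = 1.5000, f(x_1) = 0.307692, coefficient = 4
x_2 = 2.0000, f(x_2) = 0.200000, coefficient = 2
x_3 = 2.5000, f(x_3) = 0.137931, coefficient = 4
x_4 = 3.0000, f(x_4) = 0.100000, coefficient = 1

I ≈ (0.500000/3) × 2.782493 = 0.463749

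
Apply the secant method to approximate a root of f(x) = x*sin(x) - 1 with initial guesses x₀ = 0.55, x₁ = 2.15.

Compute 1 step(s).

f(x) = x*sin(x) - 1
x₀ = 0.55, x₁ = 2.15

Secant formula: x_{n+1} = x_n - f(x_n)(x_n - x_{n-1})/(f(x_n) - f(x_{n-1}))

Iteration 1:
  f(0.550000) = -0.712522
  f(2.150000) = 0.799332
  x_2 = 2.150000 - 0.799332×(2.150000 - 0.550000)/(0.799332 - (-0.712522))
       = 1.304064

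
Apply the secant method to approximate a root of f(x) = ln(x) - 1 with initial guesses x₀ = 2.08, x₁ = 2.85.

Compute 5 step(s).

f(x) = ln(x) - 1
x₀ = 2.08, x₁ = 2.85

Secant formula: x_{n+1} = x_n - f(x_n)(x_n - x_{n-1})/(f(x_n) - f(x_{n-1}))

Iteration 1:
  f(2.080000) = -0.267632
  f(2.850000) = 0.047319
  x_2 = 2.850000 - 0.047319×(2.850000 - 2.080000)/(0.047319 - (-0.267632))
       = 2.734313
Iteration 2:
  f(2.850000) = 0.047319
  f(2.734313) = 0.005880
  x_3 = 2.734313 - 0.005880×(2.734313 - 2.850000)/(0.005880 - 0.047319)
       = 2.717897
Iteration 3:
  f(2.734313) = 0.005880
  f(2.717897) = -0.000142
  x_4 = 2.717897 - (-0.000142)×(2.717897 - 2.734313)/(-0.000142 - 0.005880)
       = 2.718283
Iteration 4:
  f(2.717897) = -0.000142
  f(2.718283) = 0.000000
  x_5 = 2.718283 - 0.000000×(2.718283 - 2.717897)/(0.000000 - (-0.000142))
       = 2.718282
Iteration 5:
  f(2.718283) = 0.000000
  f(2.718282) = 0.000000
  x_6 = 2.718282 - 0.000000×(2.718282 - 2.718283)/(0.000000 - 0.000000)
       = 2.718282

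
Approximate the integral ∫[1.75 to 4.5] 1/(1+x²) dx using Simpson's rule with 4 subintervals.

f(x) = 1/(1+x²)
a = 1.75, b = 4.5, n = 4
h = (b - a)/n = 0.687500

Simpson's rule: (h/3)[f(x₀) + 4f(x₁) + 2f(x₂) + ... + f(xₙ)]

x_0 = 1.7500, f(x_0) = 0.246154, coefficient = 1
x_1 = 2.4375, f(x_1) = 0.144063, coefficient = 4
x_2 = 3.1250, f(x_2) = 0.092888, coefficient = 2
x_3 = 3.8125, f(x_3) = 0.064370, coefficient = 4
x_4 = 4.5000, f(x_4) = 0.047059, coefficient = 1

I ≈ (0.687500/3) × 1.312722 = 0.300832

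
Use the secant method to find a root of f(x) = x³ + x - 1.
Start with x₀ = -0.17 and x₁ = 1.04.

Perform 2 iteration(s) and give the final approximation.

f(x) = x³ + x - 1
x₀ = -0.17, x₁ = 1.04

Secant formula: x_{n+1} = x_n - f(x_n)(x_n - x_{n-1})/(f(x_n) - f(x_{n-1}))

Iteration 1:
  f(-0.170000) = -1.174913
  f(1.040000) = 1.164864
  x_2 = 1.040000 - 1.164864×(1.040000 - (-0.170000))/(1.164864 - (-1.174913))
       = 0.437598
Iteration 2:
  f(1.040000) = 1.164864
  f(0.437598) = -0.478605
  x_3 = 0.437598 - (-0.478605)×(0.437598 - 1.040000)/(-0.478605 - 1.164864)
       = 0.613028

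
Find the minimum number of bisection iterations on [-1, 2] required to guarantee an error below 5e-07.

We need (b-a)/2^n ≤ 5e-07
(2 - (-1))/2^n ≤ 5e-07
3/2^n ≤ 5e-07
2^n ≥ 6000000
n ≥ log₂(6000000) = 22.52
n ≥ 23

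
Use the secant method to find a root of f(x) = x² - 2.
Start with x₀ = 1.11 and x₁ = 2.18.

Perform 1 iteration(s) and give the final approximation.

f(x) = x² - 2
x₀ = 1.11, x₁ = 2.18

Secant formula: x_{n+1} = x_n - f(x_n)(x_n - x_{n-1})/(f(x_n) - f(x_{n-1}))

Iteration 1:
  f(1.110000) = -0.767900
  f(2.180000) = 2.752400
  x_2 = 2.180000 - 2.752400×(2.180000 - 1.110000)/(2.752400 - (-0.767900))
       = 1.343404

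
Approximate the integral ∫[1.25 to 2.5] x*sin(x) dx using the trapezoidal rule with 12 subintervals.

f(x) = x*sin(x)
a = 1.25, b = 2.5, n = 12
h = (b - a)/n = 0.104167

Trapezoidal rule: (h/2)[f(x₀) + 2f(x₁) + 2f(x₂) + ... + f(xₙ)]

x_0 = 1.2500, f(x_0) = 1.186231, coefficient = 1
x_1 = 1.3542, f(x_1) = 1.322516, coefficient = 2
x_2 = 1.4583, f(x_2) = 1.449121, coefficient = 2
x_3 = 1.5625, f(x_3) = 1.562446, coefficient = 2
x_4 = 1.6667, f(x_4) = 1.659013, coefficient = 2
x_5 = 1.7708, f(x_5) = 1.735522, coefficient = 2
x_6 = 1.8750, f(x_6) = 1.788911, coefficient = 2
x_7 = 1.9792, f(x_7) = 1.816418, coefficient = 2
x_8 = 2.0833, f(x_8) = 1.815632, coefficient = 2
x_9 = 2.1875, f(x_9) = 1.784539, coefficient = 2
x_10 = 2.2917, f(x_10) = 1.721572, coefficient = 2
x_11 = 2.3958, f(x_11) = 1.625644, coefficient = 2
x_12 = 2.5000, f(x_12) = 1.496180, coefficient = 1

I ≈ (0.104167/2) × 39.245080 = 2.044015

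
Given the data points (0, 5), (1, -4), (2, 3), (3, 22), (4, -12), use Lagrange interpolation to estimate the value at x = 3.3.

Lagrange interpolation formula:
P(x) = Σ yᵢ × Lᵢ(x)
where Lᵢ(x) = Π_{j≠i} (x - xⱼ)/(xᵢ - xⱼ)

L_0(3.3) = (3.3 - 1)/(0 - 1) × (3.3 - 2)/(0 - 2) × (3.3 - 3)/(0 - 3) × (3.3 - 4)/(0 - 4) = -0.026162
L_1(3.3) = (3.3 - 0)/(1 - 0) × (3.3 - 2)/(1 - 2) × (3.3 - 3)/(1 - 3) × (3.3 - 4)/(1 - 4) = 0.150150
L_2(3.3) = (3.3 - 0)/(2 - 0) × (3.3 - 1)/(2 - 1) × (3.3 - 3)/(2 - 3) × (3.3 - 4)/(2 - 4) = -0.398475
L_3(3.3) = (3.3 - 0)/(3 - 0) × (3.3 - 1)/(3 - 1) × (3.3 - 2)/(3 - 2) × (3.3 - 4)/(3 - 4) = 1.151150
L_4(3.3) = (3.3 - 0)/(4 - 0) × (3.3 - 1)/(4 - 1) × (3.3 - 2)/(4 - 2) × (3.3 - 3)/(4 - 3) = 0.123337

P(3.3) = 5×L_0(3.3) + (-4)×L_1(3.3) + 3×L_2(3.3) + 22×L_3(3.3) + (-12)×L_4(3.3)
P(3.3) = 21.918413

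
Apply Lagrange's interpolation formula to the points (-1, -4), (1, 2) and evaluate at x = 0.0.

Lagrange interpolation formula:
P(x) = Σ yᵢ × Lᵢ(x)
where Lᵢ(x) = Π_{j≠i} (x - xⱼ)/(xᵢ - xⱼ)

L_0(0.0) = (0.0 - 1)/(-1 - 1) = 0.500000
L_1(0.0) = (0.0 - (-1))/(1 - (-1)) = 0.500000

P(0.0) = (-4)×L_0(0.0) + 2×L_1(0.0)
P(0.0) = -1.000000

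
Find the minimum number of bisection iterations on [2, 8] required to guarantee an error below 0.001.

We need (b-a)/2^n ≤ 0.001
(8 - 2)/2^n ≤ 0.001
6/2^n ≤ 0.001
2^n ≥ 6000
n ≥ log₂(6000) = 12.55
n ≥ 13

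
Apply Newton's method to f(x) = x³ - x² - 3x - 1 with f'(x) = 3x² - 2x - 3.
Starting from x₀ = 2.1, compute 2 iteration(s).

f(x) = x³ - x² - 3x - 1
f'(x) = 3x² - 2x - 3
x₀ = 2.1

Newton-Raphson formula: x_{n+1} = x_n - f(x_n)/f'(x_n)

Iteration 1:
  f(2.100000) = -2.449000
  f'(2.100000) = 6.030000
  x_1 = 2.100000 - (-2.449000)/6.030000 = 2.506136
Iteration 2:
  f(2.506136) = 0.941207
  f'(2.506136) = 10.829881
  x_2 = 2.506136 - 0.941207/10.829881 = 2.419228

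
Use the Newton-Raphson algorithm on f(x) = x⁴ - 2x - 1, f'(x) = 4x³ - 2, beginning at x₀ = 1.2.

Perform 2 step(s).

f(x) = x⁴ - 2x - 1
f'(x) = 4x³ - 2
x₀ = 1.2

Newton-Raphson formula: x_{n+1} = x_n - f(x_n)/f'(x_n)

Iteration 1:
  f(1.200000) = -1.326400
  f'(1.200000) = 4.912000
  x_1 = 1.200000 - (-1.326400)/4.912000 = 1.470033
Iteration 2:
  f(1.470033) = 0.729838
  f'(1.470033) = 10.706937
  x_2 = 1.470033 - 0.729838/10.706937 = 1.401868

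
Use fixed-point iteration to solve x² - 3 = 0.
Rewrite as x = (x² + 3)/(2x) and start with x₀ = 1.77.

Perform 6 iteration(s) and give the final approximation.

Equation: x² - 3 = 0
Fixed-point form: x = (x² + 3)/(2x)
x₀ = 1.77

x_1 = g(1.770000) = 1.732458
x_2 = g(1.732458) = 1.732051
x_3 = g(1.732051) = 1.732051
x_4 = g(1.732051) = 1.732051
x_5 = g(1.732051) = 1.732051
x_6 = g(1.732051) = 1.732051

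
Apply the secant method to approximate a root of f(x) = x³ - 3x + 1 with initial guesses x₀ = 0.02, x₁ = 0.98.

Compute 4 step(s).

f(x) = x³ - 3x + 1
x₀ = 0.02, x₁ = 0.98

Secant formula: x_{n+1} = x_n - f(x_n)(x_n - x_{n-1})/(f(x_n) - f(x_{n-1}))

Iteration 1:
  f(0.020000) = 0.940008
  f(0.980000) = -0.998808
  x_2 = 0.980000 - (-0.998808)×(0.980000 - 0.020000)/(-0.998808 - 0.940008)
       = 0.485443
Iteration 2:
  f(0.980000) = -0.998808
  f(0.485443) = -0.341931
  x_3 = 0.485443 - (-0.341931)×(0.485443 - 0.980000)/(-0.341931 - (-0.998808))
       = 0.228005
Iteration 3:
  f(0.485443) = -0.341931
  f(0.228005) = 0.327837
  x_4 = 0.228005 - 0.327837×(0.228005 - 0.485443)/(0.327837 - (-0.341931))
       = 0.354015
Iteration 4:
  f(0.228005) = 0.327837
  f(0.354015) = -0.017678
  x_5 = 0.354015 - (-0.017678)×(0.354015 - 0.228005)/(-0.017678 - 0.327837)
       = 0.347568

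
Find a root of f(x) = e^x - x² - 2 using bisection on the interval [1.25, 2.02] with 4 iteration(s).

f(x) = e^x - x² - 2
Initial interval: [1.25, 2.02]

Iteration 1:
  c_1 = (1.250000 + 2.020000)/2 = 1.635000
  f(c_1) = f(1.635000) = 0.456233
  f(a) × f(c) < 0, new interval: [1.250000, 1.635000]
Iteration 2:
  c_2 = (1.250000 + 1.635000)/2 = 1.442500
  f(c_2) = f(1.442500) = 0.150455
  f(a) × f(c) < 0, new interval: [1.250000, 1.442500]
Iteration 3:
  c_3 = (1.250000 + 1.442500)/2 = 1.346250
  f(c_3) = f(1.346250) = 0.030598
  f(a) × f(c) < 0, new interval: [1.250000, 1.346250]
Iteration 4:
  c_4 = (1.250000 + 1.346250)/2 = 1.298125
  f(c_4) = f(1.298125) = -0.022705
  f(a) × f(c) ≥ 0, new interval: [1.298125, 1.346250]

After 4 iteration(s), the approximation is c_4 = 1.298125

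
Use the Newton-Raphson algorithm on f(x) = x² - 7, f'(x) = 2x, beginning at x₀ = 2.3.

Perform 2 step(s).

f(x) = x² - 7
f'(x) = 2x
x₀ = 2.3

Newton-Raphson formula: x_{n+1} = x_n - f(x_n)/f'(x_n)

Iteration 1:
  f(2.300000) = -1.710000
  f'(2.300000) = 4.600000
  x_1 = 2.300000 - (-1.710000)/4.600000 = 2.671739
Iteration 2:
  f(2.671739) = 0.138190
  f'(2.671739) = 5.343478
  x_2 = 2.671739 - 0.138190/5.343478 = 2.645878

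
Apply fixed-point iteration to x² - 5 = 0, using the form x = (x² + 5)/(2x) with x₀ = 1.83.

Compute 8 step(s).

Equation: x² - 5 = 0
Fixed-point form: x = (x² + 5)/(2x)
x₀ = 1.83

x_1 = g(1.830000) = 2.281120
x_2 = g(2.281120) = 2.236513
x_3 = g(2.236513) = 2.236068
x_4 = g(2.236068) = 2.236068
x_5 = g(2.236068) = 2.236068
x_6 = g(2.236068) = 2.236068
x_7 = g(2.236068) = 2.236068
x_8 = g(2.236068) = 2.236068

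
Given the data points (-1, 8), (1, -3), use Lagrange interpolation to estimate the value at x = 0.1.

Lagrange interpolation formula:
P(x) = Σ yᵢ × Lᵢ(x)
where Lᵢ(x) = Π_{j≠i} (x - xⱼ)/(xᵢ - xⱼ)

L_0(0.1) = (0.1 - 1)/(-1 - 1) = 0.450000
L_1(0.1) = (0.1 - (-1))/(1 - (-1)) = 0.550000

P(0.1) = 8×L_0(0.1) + (-3)×L_1(0.1)
P(0.1) = 1.950000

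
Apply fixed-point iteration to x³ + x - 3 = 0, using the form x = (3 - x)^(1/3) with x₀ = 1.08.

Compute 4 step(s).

Equation: x³ + x - 3 = 0
Fixed-point form: x = (3 - x)^(1/3)
x₀ = 1.08

x_1 = g(1.080000) = 1.242893
x_2 = g(1.242893) = 1.206700
x_3 = g(1.206700) = 1.214929
x_4 = g(1.214929) = 1.213068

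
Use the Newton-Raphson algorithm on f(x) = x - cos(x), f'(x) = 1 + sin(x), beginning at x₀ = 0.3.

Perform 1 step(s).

f(x) = x - cos(x)
f'(x) = 1 + sin(x)
x₀ = 0.3

Newton-Raphson formula: x_{n+1} = x_n - f(x_n)/f'(x_n)

Iteration 1:
  f(0.300000) = -0.655336
  f'(0.300000) = 1.295520
  x_1 = 0.300000 - (-0.655336)/1.295520 = 0.805848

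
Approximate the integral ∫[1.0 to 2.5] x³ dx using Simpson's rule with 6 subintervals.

f(x) = x³
a = 1.0, b = 2.5, n = 6
h = (b - a)/n = 0.250000

Simpson's rule: (h/3)[f(x₀) + 4f(x₁) + 2f(x₂) + ... + f(xₙ)]

x_0 = 1.0000, f(x_0) = 1.000000, coefficient = 1
x_1 = 1.2500, f(x_1) = 1.953125, coefficient = 4
x_2 = 1.5000, f(x_2) = 3.375000, coefficient = 2
x_3 = 1.7500, f(x_3) = 5.359375, coefficient = 4
x_4 = 2.0000, f(x_4) = 8.000000, coefficient = 2
x_5 = 2.2500, f(x_5) = 11.390625, coefficient = 4
x_6 = 2.5000, f(x_6) = 15.625000, coefficient = 1

I ≈ (0.250000/3) × 114.187500 = 9.515625
Exact value: 9.515625
Error: 0.000000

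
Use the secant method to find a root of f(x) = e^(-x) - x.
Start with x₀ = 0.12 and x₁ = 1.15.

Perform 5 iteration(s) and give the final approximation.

f(x) = e^(-x) - x
x₀ = 0.12, x₁ = 1.15

Secant formula: x_{n+1} = x_n - f(x_n)(x_n - x_{n-1})/(f(x_n) - f(x_{n-1}))

Iteration 1:
  f(0.120000) = 0.766920
  f(1.150000) = -0.833363
  x_2 = 1.150000 - (-0.833363)×(1.150000 - 0.120000)/(-0.833363 - 0.766920)
       = 0.613618
Iteration 2:
  f(1.150000) = -0.833363
  f(0.613618) = -0.072229
  x_3 = 0.613618 - (-0.072229)×(0.613618 - 1.150000)/(-0.072229 - (-0.833363))
       = 0.562717
Iteration 3:
  f(0.613618) = -0.072229
  f(0.562717) = 0.006942
  x_4 = 0.562717 - 0.006942×(0.562717 - 0.613618)/(0.006942 - (-0.072229))
       = 0.567180
Iteration 4:
  f(0.562717) = 0.006942
  f(0.567180) = -0.000058
  x_5 = 0.567180 - (-0.000058)×(0.567180 - 0.562717)/(-0.000058 - 0.006942)
       = 0.567143
Iteration 5:
  f(0.567180) = -0.000058
  f(0.567143) = 0.000000
  x_6 = 0.567143 - 0.000000×(0.567143 - 0.567180)/(0.000000 - (-0.000058))
       = 0.567143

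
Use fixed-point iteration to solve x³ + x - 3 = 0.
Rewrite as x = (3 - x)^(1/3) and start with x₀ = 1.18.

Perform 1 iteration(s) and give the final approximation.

Equation: x³ + x - 3 = 0
Fixed-point form: x = (3 - x)^(1/3)
x₀ = 1.18

x_1 = g(1.180000) = 1.220929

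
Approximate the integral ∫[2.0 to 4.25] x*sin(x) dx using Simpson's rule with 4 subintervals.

f(x) = x*sin(x)
a = 2.0, b = 4.25, n = 4
h = (b - a)/n = 0.562500

Simpson's rule: (h/3)[f(x₀) + 4f(x₁) + 2f(x₂) + ... + f(xₙ)]

x_0 = 2.0000, f(x_0) = 1.818595, coefficient = 1
x_1 = 2.5625, f(x_1) = 1.402366, coefficient = 4
x_2 = 3.1250, f(x_2) = 0.051850, coefficient = 2
x_3 = 3.6875, f(x_3) = -1.914527, coefficient = 4
x_4 = 4.2500, f(x_4) = -3.803705, coefficient = 1

I ≈ (0.562500/3) × -3.930055 = -0.736885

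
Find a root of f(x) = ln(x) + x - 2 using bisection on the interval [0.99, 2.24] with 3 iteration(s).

f(x) = ln(x) + x - 2
Initial interval: [0.99, 2.24]

Iteration 1:
  c_1 = (0.990000 + 2.240000)/2 = 1.615000
  f(c_1) = f(1.615000) = 0.094335
  f(a) × f(c) < 0, new interval: [0.990000, 1.615000]
Iteration 2:
  c_2 = (0.990000 + 1.615000)/2 = 1.302500
  f(c_2) = f(1.302500) = -0.433215
  f(a) × f(c) ≥ 0, new interval: [1.302500, 1.615000]
Iteration 3:
  c_3 = (1.302500 + 1.615000)/2 = 1.458750
  f(c_3) = f(1.458750) = -0.163670
  f(a) × f(c) ≥ 0, new interval: [1.458750, 1.615000]

After 3 iteration(s), the approximation is c_3 = 1.458750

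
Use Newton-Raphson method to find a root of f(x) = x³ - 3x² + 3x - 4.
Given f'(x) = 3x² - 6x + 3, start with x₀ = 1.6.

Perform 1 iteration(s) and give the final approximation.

f(x) = x³ - 3x² + 3x - 4
f'(x) = 3x² - 6x + 3
x₀ = 1.6

Newton-Raphson formula: x_{n+1} = x_n - f(x_n)/f'(x_n)

Iteration 1:
  f(1.600000) = -2.784000
  f'(1.600000) = 1.080000
  x_1 = 1.600000 - (-2.784000)/1.080000 = 4.177778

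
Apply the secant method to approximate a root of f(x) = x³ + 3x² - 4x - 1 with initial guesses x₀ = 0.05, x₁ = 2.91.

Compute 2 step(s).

f(x) = x³ + 3x² - 4x - 1
x₀ = 0.05, x₁ = 2.91

Secant formula: x_{n+1} = x_n - f(x_n)(x_n - x_{n-1})/(f(x_n) - f(x_{n-1}))

Iteration 1:
  f(0.050000) = -1.192375
  f(2.910000) = 37.406471
  x_2 = 2.910000 - 37.406471×(2.910000 - 0.050000)/(37.406471 - (-1.192375))
       = 0.138350
Iteration 2:
  f(2.910000) = 37.406471
  f(0.138350) = -1.493328
  x_3 = 0.138350 - (-1.493328)×(0.138350 - 2.910000)/(-1.493328 - 37.406471)
       = 0.244751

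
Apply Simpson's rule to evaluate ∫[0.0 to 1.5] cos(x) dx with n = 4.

f(x) = cos(x)
a = 0.0, b = 1.5, n = 4
h = (b - a)/n = 0.375000

Simpson's rule: (h/3)[f(x₀) + 4f(x₁) + 2f(x₂) + ... + f(xₙ)]

x_0 = 0.0000, f(x_0) = 1.000000, coefficient = 1
x_1 = 0.3750, f(x_1) = 0.930508, coefficient = 4
x_2 = 0.7500, f(x_2) = 0.731689, coefficient = 2
x_3 = 1.1250, f(x_3) = 0.431177, coefficient = 4
x_4 = 1.5000, f(x_4) = 0.070737, coefficient = 1

I ≈ (0.375000/3) × 7.980851 = 0.997606
Exact value: 0.997495
Error: 0.000111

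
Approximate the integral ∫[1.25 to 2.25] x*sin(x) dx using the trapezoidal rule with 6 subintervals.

f(x) = x*sin(x)
a = 1.25, b = 2.25, n = 6
h = (b - a)/n = 0.166667

Trapezoidal rule: (h/2)[f(x₀) + 2f(x₁) + 2f(x₂) + ... + f(xₙ)]

x_0 = 1.2500, f(x_0) = 1.186231, coefficient = 1
x_1 = 1.4167, f(x_1) = 1.399873, coefficient = 2
x_2 = 1.5833, f(x_2) = 1.583209, coefficient = 2
x_3 = 1.7500, f(x_3) = 1.721975, coefficient = 2
x_4 = 1.9167, f(x_4) = 1.803163, coefficient = 2
x_5 = 2.0833, f(x_5) = 1.815632, coefficient = 2
x_6 = 2.2500, f(x_6) = 1.750665, coefficient = 1

I ≈ (0.166667/2) × 19.584599 = 1.632050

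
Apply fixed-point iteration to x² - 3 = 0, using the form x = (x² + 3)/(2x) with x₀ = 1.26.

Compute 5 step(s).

Equation: x² - 3 = 0
Fixed-point form: x = (x² + 3)/(2x)
x₀ = 1.26

x_1 = g(1.260000) = 1.820476
x_2 = g(1.820476) = 1.734198
x_3 = g(1.734198) = 1.732052
x_4 = g(1.732052) = 1.732051
x_5 = g(1.732051) = 1.732051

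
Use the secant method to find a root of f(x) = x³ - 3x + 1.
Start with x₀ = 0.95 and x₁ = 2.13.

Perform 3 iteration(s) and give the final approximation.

f(x) = x³ - 3x + 1
x₀ = 0.95, x₁ = 2.13

Secant formula: x_{n+1} = x_n - f(x_n)(x_n - x_{n-1})/(f(x_n) - f(x_{n-1}))

Iteration 1:
  f(0.950000) = -0.992625
  f(2.130000) = 4.273597
  x_2 = 2.130000 - 4.273597×(2.130000 - 0.950000)/(4.273597 - (-0.992625))
       = 1.172417
Iteration 2:
  f(2.130000) = 4.273597
  f(1.172417) = -0.905692
  x_3 = 1.172417 - (-0.905692)×(1.172417 - 2.130000)/(-0.905692 - 4.273597)
       = 1.339868
Iteration 3:
  f(1.172417) = -0.905692
  f(1.339868) = -0.614212
  x_4 = 1.339868 - (-0.614212)×(1.339868 - 1.172417)/(-0.614212 - (-0.905692))
       = 1.692723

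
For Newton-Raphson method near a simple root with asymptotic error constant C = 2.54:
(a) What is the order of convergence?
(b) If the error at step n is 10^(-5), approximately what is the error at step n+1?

(a) Newton-Raphson has quadratic (order 2) convergence near simple roots.
    This means |e_{n+1}| ≈ C|e_n|².

(b) With |e_n| = 10^(-5) and C = 2.54:
    |e_{n+1}| ≈ 2.54 × (10^(-5))² = 2.54 × 10^(-10)

(a) 2 (quadratic); (b) |e_{n+1}| ≈ 2.540e-10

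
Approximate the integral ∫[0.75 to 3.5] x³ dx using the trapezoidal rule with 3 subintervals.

f(x) = x³
a = 0.75, b = 3.5, n = 3
h = (b - a)/n = 0.916667

Trapezoidal rule: (h/2)[f(x₀) + 2f(x₁) + 2f(x₂) + ... + f(xₙ)]

x_0 = 0.7500, f(x_0) = 0.421875, coefficient = 1
x_1 = 1.6667, f(x_1) = 4.629630, coefficient = 2
x_2 = 2.5833, f(x_2) = 17.240162, coefficient = 2
x_3 = 3.5000, f(x_3) = 42.875000, coefficient = 1

I ≈ (0.916667/2) × 87.036458 = 39.891710
Exact value: 37.436523
Error: 2.455187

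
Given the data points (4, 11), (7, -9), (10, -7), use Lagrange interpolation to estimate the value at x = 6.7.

Lagrange interpolation formula:
P(x) = Σ yᵢ × Lᵢ(x)
where Lᵢ(x) = Π_{j≠i} (x - xⱼ)/(xᵢ - xⱼ)

L_0(6.7) = (6.7 - 7)/(4 - 7) × (6.7 - 10)/(4 - 10) = 0.055000
L_1(6.7) = (6.7 - 4)/(7 - 4) × (6.7 - 10)/(7 - 10) = 0.990000
L_2(6.7) = (6.7 - 4)/(10 - 4) × (6.7 - 7)/(10 - 7) = -0.045000

P(6.7) = 11×L_0(6.7) + (-9)×L_1(6.7) + (-7)×L_2(6.7)
P(6.7) = -7.990000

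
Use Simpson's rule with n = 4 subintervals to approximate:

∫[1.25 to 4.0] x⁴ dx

f(x) = x⁴
a = 1.25, b = 4.0, n = 4
h = (b - a)/n = 0.687500

Simpson's rule: (h/3)[f(x₀) + 4f(x₁) + 2f(x₂) + ... + f(xₙ)]

x_0 = 1.2500, f(x_0) = 2.441406, coefficient = 1
x_1 = 1.9375, f(x_1) = 14.091812, coefficient = 4
x_2 = 2.6250, f(x_2) = 47.480713, coefficient = 2
x_3 = 3.3125, f(x_3) = 120.399185, coefficient = 4
x_4 = 4.0000, f(x_4) = 256.000000, coefficient = 1

I ≈ (0.687500/3) × 891.366821 = 204.271563
Exact value: 204.189648
Error: 0.081915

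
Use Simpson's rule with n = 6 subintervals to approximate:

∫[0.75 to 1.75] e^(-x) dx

f(x) = e^(-x)
a = 0.75, b = 1.75, n = 6
h = (b - a)/n = 0.166667

Simpson's rule: (h/3)[f(x₀) + 4f(x₁) + 2f(x₂) + ... + f(xₙ)]

x_0 = 0.7500, f(x_0) = 0.472367, coefficient = 1
x_1 = 0.9167, f(x_1) = 0.399850, coefficient = 4
x_2 = 1.0833, f(x_2) = 0.338465, coefficient = 2
x_3 = 1.2500, f(x_3) = 0.286505, coefficient = 4
x_4 = 1.4167, f(x_4) = 0.242521, coefficient = 2
x_5 = 1.5833, f(x_5) = 0.205290, coefficient = 4
x_6 = 1.7500, f(x_6) = 0.173774, coefficient = 1

I ≈ (0.166667/3) × 5.374690 = 0.298594
Exact value: 0.298593
Error: 0.000001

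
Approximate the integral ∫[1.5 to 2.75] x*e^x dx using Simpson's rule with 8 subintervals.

f(x) = x*e^x
a = 1.5, b = 2.75, n = 8
h = (b - a)/n = 0.156250

Simpson's rule: (h/3)[f(x₀) + 4f(x₁) + 2f(x₂) + ... + f(xₙ)]

x_0 = 1.5000, f(x_0) = 6.722534, coefficient = 1
x_1 = 1.6562, f(x_1) = 8.678130, coefficient = 4
x_2 = 1.8125, f(x_2) = 11.102909, coefficient = 2
x_3 = 1.9688, f(x_3) = 14.099634, coefficient = 4
x_4 = 2.1250, f(x_4) = 17.792407, coefficient = 2
x_5 = 2.2812, f(x_5) = 22.330948, coefficient = 4
x_6 = 2.4375, f(x_6) = 27.895710, coefficient = 2
x_7 = 2.5938, f(x_7) = 34.703991, coefficient = 4
x_8 = 2.7500, f(x_8) = 43.017238, coefficient = 1

I ≈ (0.156250/3) × 482.572636 = 25.133991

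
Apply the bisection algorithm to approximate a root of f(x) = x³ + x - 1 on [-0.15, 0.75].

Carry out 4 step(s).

f(x) = x³ + x - 1
Initial interval: [-0.15, 0.75]

Iteration 1:
  c_1 = (-0.150000 + 0.750000)/2 = 0.300000
  f(c_1) = f(0.300000) = -0.673000
  f(a) × f(c) ≥ 0, new interval: [0.300000, 0.750000]
Iteration 2:
  c_2 = (0.300000 + 0.750000)/2 = 0.525000
  f(c_2) = f(0.525000) = -0.330297
  f(a) × f(c) ≥ 0, new interval: [0.525000, 0.750000]
Iteration 3:
  c_3 = (0.525000 + 0.750000)/2 = 0.637500
  f(c_3) = f(0.637500) = -0.103416
  f(a) × f(c) ≥ 0, new interval: [0.637500, 0.750000]
Iteration 4:
  c_4 = (0.637500 + 0.750000)/2 = 0.693750
  f(c_4) = f(0.693750) = 0.027644
  f(a) × f(c) < 0, new interval: [0.637500, 0.693750]

After 4 iteration(s), the approximation is c_4 = 0.693750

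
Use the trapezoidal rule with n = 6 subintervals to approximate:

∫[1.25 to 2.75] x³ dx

f(x) = x³
a = 1.25, b = 2.75, n = 6
h = (b - a)/n = 0.250000

Trapezoidal rule: (h/2)[f(x₀) + 2f(x₁) + 2f(x₂) + ... + f(xₙ)]

x_0 = 1.2500, f(x_0) = 1.953125, coefficient = 1
x_1 = 1.5000, f(x_1) = 3.375000, coefficient = 2
x_2 = 1.7500, f(x_2) = 5.359375, coefficient = 2
x_3 = 2.0000, f(x_3) = 8.000000, coefficient = 2
x_4 = 2.2500, f(x_4) = 11.390625, coefficient = 2
x_5 = 2.5000, f(x_5) = 15.625000, coefficient = 2
x_6 = 2.7500, f(x_6) = 20.796875, coefficient = 1

I ≈ (0.250000/2) × 110.250000 = 13.781250
Exact value: 13.687500
Error: 0.093750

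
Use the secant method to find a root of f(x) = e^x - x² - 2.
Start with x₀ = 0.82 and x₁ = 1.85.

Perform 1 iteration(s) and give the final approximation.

f(x) = e^x - x² - 2
x₀ = 0.82, x₁ = 1.85

Secant formula: x_{n+1} = x_n - f(x_n)(x_n - x_{n-1})/(f(x_n) - f(x_{n-1}))

Iteration 1:
  f(0.820000) = -0.401900
  f(1.850000) = 0.937320
  x_2 = 1.850000 - 0.937320×(1.850000 - 0.820000)/(0.937320 - (-0.401900))
       = 1.129103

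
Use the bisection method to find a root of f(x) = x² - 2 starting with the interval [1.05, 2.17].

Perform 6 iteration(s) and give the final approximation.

f(x) = x² - 2
Initial interval: [1.05, 2.17]

Iteration 1:
  c_1 = (1.050000 + 2.170000)/2 = 1.610000
  f(c_1) = f(1.610000) = 0.592100
  f(a) × f(c) < 0, new interval: [1.050000, 1.610000]
Iteration 2:
  c_2 = (1.050000 + 1.610000)/2 = 1.330000
  f(c_2) = f(1.330000) = -0.231100
  f(a) × f(c) ≥ 0, new interval: [1.330000, 1.610000]
Iteration 3:
  c_3 = (1.330000 + 1.610000)/2 = 1.470000
  f(c_3) = f(1.470000) = 0.160900
  f(a) × f(c) < 0, new interval: [1.330000, 1.470000]
Iteration 4:
  c_4 = (1.330000 + 1.470000)/2 = 1.400000
  f(c_4) = f(1.400000) = -0.040000
  f(a) × f(c) ≥ 0, new interval: [1.400000, 1.470000]
Iteration 5:
  c_5 = (1.400000 + 1.470000)/2 = 1.435000
  f(c_5) = f(1.435000) = 0.059225
  f(a) × f(c) < 0, new interval: [1.400000, 1.435000]
Iteration 6:
  c_6 = (1.400000 + 1.435000)/2 = 1.417500
  f(c_6) = f(1.417500) = 0.009306
  f(a) × f(c) < 0, new interval: [1.400000, 1.417500]

After 6 iteration(s), the approximation is c_6 = 1.417500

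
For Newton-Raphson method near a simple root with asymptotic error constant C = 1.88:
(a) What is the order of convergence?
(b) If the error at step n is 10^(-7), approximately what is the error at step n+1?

(a) Newton-Raphson has quadratic (order 2) convergence near simple roots.
    This means |e_{n+1}| ≈ C|e_n|².

(b) With |e_n| = 10^(-7) and C = 1.88:
    |e_{n+1}| ≈ 1.88 × (10^(-7))² = 1.88 × 10^(-14)

(a) 2 (quadratic); (b) |e_{n+1}| ≈ 1.880e-14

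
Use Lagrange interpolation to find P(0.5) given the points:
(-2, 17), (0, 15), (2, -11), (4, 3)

Lagrange interpolation formula:
P(x) = Σ yᵢ × Lᵢ(x)
where Lᵢ(x) = Π_{j≠i} (x - xⱼ)/(xᵢ - xⱼ)

L_0(0.5) = (0.5 - 0)/(-2 - 0) × (0.5 - 2)/(-2 - 2) × (0.5 - 4)/(-2 - 4) = -0.054688
L_1(0.5) = (0.5 - (-2))/(0 - (-2)) × (0.5 - 2)/(0 - 2) × (0.5 - 4)/(0 - 4) = 0.820312
L_2(0.5) = (0.5 - (-2))/(2 - (-2)) × (0.5 - 0)/(2 - 0) × (0.5 - 4)/(2 - 4) = 0.273438
L_3(0.5) = (0.5 - (-2))/(4 - (-2)) × (0.5 - 0)/(4 - 0) × (0.5 - 2)/(4 - 2) = -0.039062

P(0.5) = 17×L_0(0.5) + 15×L_1(0.5) + (-11)×L_2(0.5) + 3×L_3(0.5)
P(0.5) = 8.250000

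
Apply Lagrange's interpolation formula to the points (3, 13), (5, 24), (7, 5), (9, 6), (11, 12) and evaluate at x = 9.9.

Lagrange interpolation formula:
P(x) = Σ yᵢ × Lᵢ(x)
where Lᵢ(x) = Π_{j≠i} (x - xⱼ)/(xᵢ - xⱼ)

L_0(9.9) = (9.9 - 5)/(3 - 5) × (9.9 - 7)/(3 - 7) × (9.9 - 9)/(3 - 9) × (9.9 - 11)/(3 - 11) = -0.036635
L_1(9.9) = (9.9 - 3)/(5 - 3) × (9.9 - 7)/(5 - 7) × (9.9 - 9)/(5 - 9) × (9.9 - 11)/(5 - 11) = 0.206353
L_2(9.9) = (9.9 - 3)/(7 - 3) × (9.9 - 5)/(7 - 5) × (9.9 - 9)/(7 - 9) × (9.9 - 11)/(7 - 11) = -0.522998
L_3(9.9) = (9.9 - 3)/(9 - 3) × (9.9 - 5)/(9 - 5) × (9.9 - 7)/(9 - 7) × (9.9 - 11)/(9 - 11) = 1.123478
L_4(9.9) = (9.9 - 3)/(11 - 3) × (9.9 - 5)/(11 - 5) × (9.9 - 7)/(11 - 7) × (9.9 - 9)/(11 - 9) = 0.229802

P(9.9) = 13×L_0(9.9) + 24×L_1(9.9) + 5×L_2(9.9) + 6×L_3(9.9) + 12×L_4(9.9)
P(9.9) = 11.359723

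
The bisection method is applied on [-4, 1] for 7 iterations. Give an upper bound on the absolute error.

Bisection error bound: |error| ≤ (b-a)/2^n
|error| ≤ (1 - (-4))/2^7 = 5/2^7
|error| ≤ 0.0390625000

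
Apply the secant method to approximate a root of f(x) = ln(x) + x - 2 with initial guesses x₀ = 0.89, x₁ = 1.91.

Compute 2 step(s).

f(x) = ln(x) + x - 2
x₀ = 0.89, x₁ = 1.91

Secant formula: x_{n+1} = x_n - f(x_n)(x_n - x_{n-1})/(f(x_n) - f(x_{n-1}))

Iteration 1:
  f(0.890000) = -1.226534
  f(1.910000) = 0.557103
  x_2 = 1.910000 - 0.557103×(1.910000 - 0.890000)/(0.557103 - (-1.226534))
       = 1.591412
Iteration 2:
  f(1.910000) = 0.557103
  f(1.591412) = 0.056034
  x_3 = 1.591412 - 0.056034×(1.591412 - 1.910000)/(0.056034 - 0.557103)
       = 1.555785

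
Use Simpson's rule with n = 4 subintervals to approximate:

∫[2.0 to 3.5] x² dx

f(x) = x²
a = 2.0, b = 3.5, n = 4
h = (b - a)/n = 0.375000

Simpson's rule: (h/3)[f(x₀) + 4f(x₁) + 2f(x₂) + ... + f(xₙ)]

x_0 = 2.0000, f(x_0) = 4.000000, coefficient = 1
x_1 = 2.3750, f(x_1) = 5.640625, coefficient = 4
x_2 = 2.7500, f(x_2) = 7.562500, coefficient = 2
x_3 = 3.1250, f(x_3) = 9.765625, coefficient = 4
x_4 = 3.5000, f(x_4) = 12.250000, coefficient = 1

I ≈ (0.375000/3) × 93.000000 = 11.625000
Exact value: 11.625000
Error: 0.000000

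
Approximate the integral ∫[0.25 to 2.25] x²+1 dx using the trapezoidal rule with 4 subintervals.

f(x) = x²+1
a = 0.25, b = 2.25, n = 4
h = (b - a)/n = 0.500000

Trapezoidal rule: (h/2)[f(x₀) + 2f(x₁) + 2f(x₂) + ... + f(xₙ)]

x_0 = 0.2500, f(x_0) = 1.062500, coefficient = 1
x_1 = 0.7500, f(x_1) = 1.562500, coefficient = 2
x_2 = 1.2500, f(x_2) = 2.562500, coefficient = 2
x_3 = 1.7500, f(x_3) = 4.062500, coefficient = 2
x_4 = 2.2500, f(x_4) = 6.062500, coefficient = 1

I ≈ (0.500000/2) × 23.500000 = 5.875000
Exact value: 5.791667
Error: 0.083333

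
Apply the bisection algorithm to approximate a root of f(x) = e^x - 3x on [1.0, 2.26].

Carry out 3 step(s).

f(x) = e^x - 3x
Initial interval: [1.0, 2.26]

Iteration 1:
  c_1 = (1.000000 + 2.260000)/2 = 1.630000
  f(c_1) = f(1.630000) = 0.213875
  f(a) × f(c) < 0, new interval: [1.000000, 1.630000]
Iteration 2:
  c_2 = (1.000000 + 1.630000)/2 = 1.315000
  f(c_2) = f(1.315000) = -0.220249
  f(a) × f(c) ≥ 0, new interval: [1.315000, 1.630000]
Iteration 3:
  c_3 = (1.315000 + 1.630000)/2 = 1.472500
  f(c_3) = f(1.472500) = -0.057378
  f(a) × f(c) ≥ 0, new interval: [1.472500, 1.630000]

After 3 iteration(s), the approximation is c_3 = 1.472500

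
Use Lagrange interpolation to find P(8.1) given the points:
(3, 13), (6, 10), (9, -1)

Lagrange interpolation formula:
P(x) = Σ yᵢ × Lᵢ(x)
where Lᵢ(x) = Π_{j≠i} (x - xⱼ)/(xᵢ - xⱼ)

L_0(8.1) = (8.1 - 6)/(3 - 6) × (8.1 - 9)/(3 - 9) = -0.105000
L_1(8.1) = (8.1 - 3)/(6 - 3) × (8.1 - 9)/(6 - 9) = 0.510000
L_2(8.1) = (8.1 - 3)/(9 - 3) × (8.1 - 6)/(9 - 6) = 0.595000

P(8.1) = 13×L_0(8.1) + 10×L_1(8.1) + (-1)×L_2(8.1)
P(8.1) = 3.140000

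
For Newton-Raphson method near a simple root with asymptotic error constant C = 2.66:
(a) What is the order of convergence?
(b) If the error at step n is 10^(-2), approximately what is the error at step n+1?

(a) Newton-Raphson has quadratic (order 2) convergence near simple roots.
    This means |e_{n+1}| ≈ C|e_n|².

(b) With |e_n| = 10^(-2) and C = 2.66:
    |e_{n+1}| ≈ 2.66 × (10^(-2))² = 2.66 × 10^(-4)

(a) 2 (quadratic); (b) |e_{n+1}| ≈ 2.660e-04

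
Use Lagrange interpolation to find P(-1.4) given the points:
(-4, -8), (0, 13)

Lagrange interpolation formula:
P(x) = Σ yᵢ × Lᵢ(x)
where Lᵢ(x) = Π_{j≠i} (x - xⱼ)/(xᵢ - xⱼ)

L_0(-1.4) = (-1.4 - 0)/(-4 - 0) = 0.350000
L_1(-1.4) = (-1.4 - (-4))/(0 - (-4)) = 0.650000

P(-1.4) = (-8)×L_0(-1.4) + 13×L_1(-1.4)
P(-1.4) = 5.650000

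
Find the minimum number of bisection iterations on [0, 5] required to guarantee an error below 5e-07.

We need (b-a)/2^n ≤ 5e-07
(5 - 0)/2^n ≤ 5e-07
5/2^n ≤ 5e-07
2^n ≥ 10000000
n ≥ log₂(10000000) = 23.25
n ≥ 24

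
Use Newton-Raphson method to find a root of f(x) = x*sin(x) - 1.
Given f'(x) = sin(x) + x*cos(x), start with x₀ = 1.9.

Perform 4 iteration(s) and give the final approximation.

f(x) = x*sin(x) - 1
f'(x) = sin(x) + x*cos(x)
x₀ = 1.9

Newton-Raphson formula: x_{n+1} = x_n - f(x_n)/f'(x_n)

Iteration 1:
  f(1.900000) = 0.797970
  f'(1.900000) = 0.332050
  x_1 = 1.900000 - 0.797970/0.332050 = -0.503163
Iteration 2:
  f(-0.503163) = -0.757375
  f'(-0.503163) = -0.923001
  x_2 = -0.503163 - (-0.757375)/(-0.923001) = -1.323720
Iteration 3:
  f(-1.323720) = 0.283521
  f'(-1.323720) = -1.293374
  x_3 = -1.323720 - 0.283521/(-1.293374) = -1.104510
Iteration 4:
  f(-1.104510) = -0.013403
  f'(-1.104510) = -1.389801
  x_4 = -1.104510 - (-0.013403)/(-1.389801) = -1.114154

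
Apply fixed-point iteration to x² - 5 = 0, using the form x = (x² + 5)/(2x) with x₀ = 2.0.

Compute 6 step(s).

Equation: x² - 5 = 0
Fixed-point form: x = (x² + 5)/(2x)
x₀ = 2.0

x_1 = g(2.000000) = 2.250000
x_2 = g(2.250000) = 2.236111
x_3 = g(2.236111) = 2.236068
x_4 = g(2.236068) = 2.236068
x_5 = g(2.236068) = 2.236068
x_6 = g(2.236068) = 2.236068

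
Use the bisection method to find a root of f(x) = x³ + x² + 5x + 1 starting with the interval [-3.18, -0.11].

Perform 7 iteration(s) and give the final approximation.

f(x) = x³ + x² + 5x + 1
Initial interval: [-3.18, -0.11]

Iteration 1:
  c_1 = (-3.180000 + (-0.110000))/2 = -1.645000
  f(c_1) = f(-1.645000) = -8.970386
  f(a) × f(c) ≥ 0, new interval: [-1.645000, -0.110000]
Iteration 2:
  c_2 = (-1.645000 + (-0.110000))/2 = -0.877500
  f(c_2) = f(-0.877500) = -3.293174
  f(a) × f(c) ≥ 0, new interval: [-0.877500, -0.110000]
Iteration 3:
  c_3 = (-0.877500 + (-0.110000))/2 = -0.493750
  f(c_3) = f(-0.493750) = -1.345332
  f(a) × f(c) ≥ 0, new interval: [-0.493750, -0.110000]
Iteration 4:
  c_4 = (-0.493750 + (-0.110000))/2 = -0.301875
  f(c_4) = f(-0.301875) = -0.445756
  f(a) × f(c) ≥ 0, new interval: [-0.301875, -0.110000]
Iteration 5:
  c_5 = (-0.301875 + (-0.110000))/2 = -0.205937
  f(c_5) = f(-0.205937) = 0.003989
  f(a) × f(c) < 0, new interval: [-0.301875, -0.205937]
Iteration 6:
  c_6 = (-0.301875 + (-0.205937))/2 = -0.253906
  f(c_6) = f(-0.253906) = -0.221432
  f(a) × f(c) ≥ 0, new interval: [-0.253906, -0.205937]
Iteration 7:
  c_7 = (-0.253906 + (-0.205937))/2 = -0.229922
  f(c_7) = f(-0.229922) = -0.108900
  f(a) × f(c) ≥ 0, new interval: [-0.229922, -0.205937]

After 7 iteration(s), the approximation is c_7 = -0.229922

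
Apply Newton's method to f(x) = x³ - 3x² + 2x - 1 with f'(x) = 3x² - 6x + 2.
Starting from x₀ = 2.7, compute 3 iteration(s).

f(x) = x³ - 3x² + 2x - 1
f'(x) = 3x² - 6x + 2
x₀ = 2.7

Newton-Raphson formula: x_{n+1} = x_n - f(x_n)/f'(x_n)

Iteration 1:
  f(2.700000) = 2.213000
  f'(2.700000) = 7.670000
  x_1 = 2.700000 - 2.213000/7.670000 = 2.411473
Iteration 2:
  f(2.411473) = 0.400544
  f'(2.411473) = 4.976770
  x_2 = 2.411473 - 0.400544/4.976770 = 2.330991
Iteration 3:
  f(2.330991) = 0.026907
  f'(2.330991) = 4.314608
  x_3 = 2.330991 - 0.026907/4.314608 = 2.324754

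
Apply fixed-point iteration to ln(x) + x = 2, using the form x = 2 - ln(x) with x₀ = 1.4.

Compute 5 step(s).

Equation: ln(x) + x = 2
Fixed-point form: x = 2 - ln(x)
x₀ = 1.4

x_1 = g(1.400000) = 1.663528
x_2 = g(1.663528) = 1.491059
x_3 = g(1.491059) = 1.600513
x_4 = g(1.600513) = 1.529676
x_5 = g(1.529676) = 1.574944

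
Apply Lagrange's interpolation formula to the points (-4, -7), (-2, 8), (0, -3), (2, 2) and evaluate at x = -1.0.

Lagrange interpolation formula:
P(x) = Σ yᵢ × Lᵢ(x)
where Lᵢ(x) = Π_{j≠i} (x - xⱼ)/(xᵢ - xⱼ)

L_0(-1.0) = (-1.0 - (-2))/(-4 - (-2)) × (-1.0 - 0)/(-4 - 0) × (-1.0 - 2)/(-4 - 2) = -0.062500
L_1(-1.0) = (-1.0 - (-4))/(-2 - (-4)) × (-1.0 - 0)/(-2 - 0) × (-1.0 - 2)/(-2 - 2) = 0.562500
L_2(-1.0) = (-1.0 - (-4))/(0 - (-4)) × (-1.0 - (-2))/(0 - (-2)) × (-1.0 - 2)/(0 - 2) = 0.562500
L_3(-1.0) = (-1.0 - (-4))/(2 - (-4)) × (-1.0 - (-2))/(2 - (-2)) × (-1.0 - 0)/(2 - 0) = -0.062500

P(-1.0) = (-7)×L_0(-1.0) + 8×L_1(-1.0) + (-3)×L_2(-1.0) + 2×L_3(-1.0)
P(-1.0) = 3.125000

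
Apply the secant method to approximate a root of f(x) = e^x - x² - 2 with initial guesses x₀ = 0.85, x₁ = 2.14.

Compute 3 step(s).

f(x) = e^x - x² - 2
x₀ = 0.85, x₁ = 2.14

Secant formula: x_{n+1} = x_n - f(x_n)(x_n - x_{n-1})/(f(x_n) - f(x_{n-1}))

Iteration 1:
  f(0.850000) = -0.382853
  f(2.140000) = 1.919838
  x_2 = 2.140000 - 1.919838×(2.140000 - 0.850000)/(1.919838 - (-0.382853))
       = 1.064480
Iteration 2:
  f(2.140000) = 1.919838
  f(1.064480) = -0.233787
  x_3 = 1.064480 - (-0.233787)×(1.064480 - 2.140000)/(-0.233787 - 1.919838)
       = 1.181233
Iteration 3:
  f(1.064480) = -0.233787
  f(1.181233) = -0.136922
  x_4 = 1.181233 - (-0.136922)×(1.181233 - 1.064480)/(-0.136922 - (-0.233787))
       = 1.346268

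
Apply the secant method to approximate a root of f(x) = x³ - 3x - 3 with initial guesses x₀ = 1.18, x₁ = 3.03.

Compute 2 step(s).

f(x) = x³ - 3x - 3
x₀ = 1.18, x₁ = 3.03

Secant formula: x_{n+1} = x_n - f(x_n)(x_n - x_{n-1})/(f(x_n) - f(x_{n-1}))

Iteration 1:
  f(1.180000) = -4.896968
  f(3.030000) = 15.728127
  x_2 = 3.030000 - 15.728127×(3.030000 - 1.180000)/(15.728127 - (-4.896968))
       = 1.619241
Iteration 2:
  f(3.030000) = 15.728127
  f(1.619241) = -3.612167
  x_3 = 1.619241 - (-3.612167)×(1.619241 - 3.030000)/(-3.612167 - 15.728127)
       = 1.882727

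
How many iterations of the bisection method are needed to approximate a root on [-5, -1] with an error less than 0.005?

We need (b-a)/2^n ≤ 0.005
(-1 - (-5))/2^n ≤ 0.005
4/2^n ≤ 0.005
2^n ≥ 800
n ≥ log₂(800) = 9.64
n ≥ 10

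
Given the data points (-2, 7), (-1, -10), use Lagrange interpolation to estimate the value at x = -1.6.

Lagrange interpolation formula:
P(x) = Σ yᵢ × Lᵢ(x)
where Lᵢ(x) = Π_{j≠i} (x - xⱼ)/(xᵢ - xⱼ)

L_0(-1.6) = (-1.6 - (-1))/(-2 - (-1)) = 0.600000
L_1(-1.6) = (-1.6 - (-2))/(-1 - (-2)) = 0.400000

P(-1.6) = 7×L_0(-1.6) + (-10)×L_1(-1.6)
P(-1.6) = 0.200000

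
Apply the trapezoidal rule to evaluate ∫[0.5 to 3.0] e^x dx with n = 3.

f(x) = e^x
a = 0.5, b = 3.0, n = 3
h = (b - a)/n = 0.833333

Trapezoidal rule: (h/2)[f(x₀) + 2f(x₁) + 2f(x₂) + ... + f(xₙ)]

x_0 = 0.5000, f(x_0) = 1.648721, coefficient = 1
x_1 = 1.3333, f(x_1) = 3.793668, coefficient = 2
x_2 = 2.1667, f(x_2) = 8.729138, coefficient = 2
x_3 = 3.0000, f(x_3) = 20.085537, coefficient = 1

I ≈ (0.833333/2) × 46.779871 = 19.491613
Exact value: 18.436816
Error: 1.054797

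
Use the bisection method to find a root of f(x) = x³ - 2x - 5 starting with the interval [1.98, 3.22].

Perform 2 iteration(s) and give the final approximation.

f(x) = x³ - 2x - 5
Initial interval: [1.98, 3.22]

Iteration 1:
  c_1 = (1.980000 + 3.220000)/2 = 2.600000
  f(c_1) = f(2.600000) = 7.376000
  f(a) × f(c) < 0, new interval: [1.980000, 2.600000]
Iteration 2:
  c_2 = (1.980000 + 2.600000)/2 = 2.290000
  f(c_2) = f(2.290000) = 2.428989
  f(a) × f(c) < 0, new interval: [1.980000, 2.290000]

After 2 iteration(s), the approximation is c_2 = 2.290000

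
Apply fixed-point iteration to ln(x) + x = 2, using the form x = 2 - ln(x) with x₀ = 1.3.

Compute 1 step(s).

Equation: ln(x) + x = 2
Fixed-point form: x = 2 - ln(x)
x₀ = 1.3

x_1 = g(1.300000) = 1.737636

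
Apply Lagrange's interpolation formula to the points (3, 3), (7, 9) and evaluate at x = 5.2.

Lagrange interpolation formula:
P(x) = Σ yᵢ × Lᵢ(x)
where Lᵢ(x) = Π_{j≠i} (x - xⱼ)/(xᵢ - xⱼ)

L_0(5.2) = (5.2 - 7)/(3 - 7) = 0.450000
L_1(5.2) = (5.2 - 3)/(7 - 3) = 0.550000

P(5.2) = 3×L_0(5.2) + 9×L_1(5.2)
P(5.2) = 6.300000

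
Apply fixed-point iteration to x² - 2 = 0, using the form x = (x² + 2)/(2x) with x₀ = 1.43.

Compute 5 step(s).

Equation: x² - 2 = 0
Fixed-point form: x = (x² + 2)/(2x)
x₀ = 1.43

x_1 = g(1.430000) = 1.414301
x_2 = g(1.414301) = 1.414214
x_3 = g(1.414214) = 1.414214
x_4 = g(1.414214) = 1.414214
x_5 = g(1.414214) = 1.414214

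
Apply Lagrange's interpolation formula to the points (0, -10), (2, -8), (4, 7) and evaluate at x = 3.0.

Lagrange interpolation formula:
P(x) = Σ yᵢ × Lᵢ(x)
where Lᵢ(x) = Π_{j≠i} (x - xⱼ)/(xᵢ - xⱼ)

L_0(3.0) = (3.0 - 2)/(0 - 2) × (3.0 - 4)/(0 - 4) = -0.125000
L_1(3.0) = (3.0 - 0)/(2 - 0) × (3.0 - 4)/(2 - 4) = 0.750000
L_2(3.0) = (3.0 - 0)/(4 - 0) × (3.0 - 2)/(4 - 2) = 0.375000

P(3.0) = (-10)×L_0(3.0) + (-8)×L_1(3.0) + 7×L_2(3.0)
P(3.0) = -2.125000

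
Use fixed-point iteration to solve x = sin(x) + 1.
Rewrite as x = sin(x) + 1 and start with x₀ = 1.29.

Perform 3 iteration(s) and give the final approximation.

Equation: x = sin(x) + 1
Fixed-point form: x = sin(x) + 1
x₀ = 1.29

x_1 = g(1.290000) = 1.960835
x_2 = g(1.960835) = 1.924894
x_3 = g(1.924894) = 1.937960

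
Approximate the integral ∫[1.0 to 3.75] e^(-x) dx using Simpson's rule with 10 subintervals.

f(x) = e^(-x)
a = 1.0, b = 3.75, n = 10
h = (b - a)/n = 0.275000

Simpson's rule: (h/3)[f(x₀) + 4f(x₁) + 2f(x₂) + ... + f(xₙ)]

x_0 = 1.0000, f(x_0) = 0.367879, coefficient = 1
x_1 = 1.2750, f(x_1) = 0.279431, coefficient = 4
x_2 = 1.5500, f(x_2) = 0.212248, coefficient = 2
x_3 = 1.8250, f(x_3) = 0.161218, coefficient = 4
x_4 = 2.1000, f(x_4) = 0.122456, coefficient = 2
x_5 = 2.3750, f(x_5) = 0.093014, coefficient = 4
x_6 = 2.6500, f(x_6) = 0.070651, coefficient = 2
x_7 = 2.9250, f(x_7) = 0.053665, coefficient = 4
x_8 = 3.2000, f(x_8) = 0.040762, coefficient = 2
x_9 = 3.4750, f(x_9) = 0.030962, coefficient = 4
x_10 = 3.7500, f(x_10) = 0.023518, coefficient = 1

I ≈ (0.275000/3) × 3.756791 = 0.344373
Exact value: 0.344362
Error: 0.000011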